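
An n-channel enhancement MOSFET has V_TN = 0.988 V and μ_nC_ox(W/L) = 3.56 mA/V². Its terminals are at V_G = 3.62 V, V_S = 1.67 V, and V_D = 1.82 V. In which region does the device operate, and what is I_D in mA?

Triode; I_D = 0.474 mA

V_GS = V_G − V_S = 3.62 − 1.67 = 1.95 V; V_DS = V_D − V_S = 1.82 − 1.67 = 0.15 V.
V_ov = V_GS − V_TN = 1.95 − 0.988 = 0.962 V.
Since V_DS = 0.15 V < V_ov = 0.962 V, the device is in the triode region.
I_D = k_n [V_ov · V_DS − ½ V_DS²] = 3.56 × [0.962 × 0.15 − 0.5 × 0.15²] = 0.474 mA.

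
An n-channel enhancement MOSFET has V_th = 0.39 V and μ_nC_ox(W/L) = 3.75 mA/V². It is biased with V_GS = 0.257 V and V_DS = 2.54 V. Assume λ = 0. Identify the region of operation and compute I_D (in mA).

Cutoff; I_D = 0 mA

V_GS = 0.257 V < V_th = 0.39 V, so the transistor is in cutoff.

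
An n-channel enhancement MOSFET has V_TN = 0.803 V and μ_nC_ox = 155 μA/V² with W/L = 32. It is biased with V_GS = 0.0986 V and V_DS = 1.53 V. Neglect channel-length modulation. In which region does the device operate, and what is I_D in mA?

Cutoff; I_D = 0 mA

V_GS = 0.0986 V < V_TN = 0.803 V, so the transistor is in cutoff.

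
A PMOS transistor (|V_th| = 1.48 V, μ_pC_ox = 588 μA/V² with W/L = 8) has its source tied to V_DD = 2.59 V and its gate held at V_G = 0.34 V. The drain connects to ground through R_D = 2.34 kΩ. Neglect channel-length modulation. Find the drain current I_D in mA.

V_SG = V_DD − V_G = 2.59 − 0.34 = 2.25 V, so V_ov = 2.25 − 1.48 = 0.77 V.
k_p = μ_pC_ox · (W/L) = 4.704 mA/V².
Assume saturation: I_D = ½ k_p V_ov² = 0.5 × 4.704 × 0.77² = 1.39 mA, giving V_SD = V_DD − I_D R_D = 2.59 − 1.39 × 2.34 = -0.673 V.
But -0.673 V < V_ov = 0.77 V, so the device is actually in triode.
In triode I_D = k_p[V_ov V_SD − ½ V_SD²] and I_D = (V_DD − V_SD)/R_D. Equating: 5.5 V_SD² − 9.476 V_SD + 2.59 = 0, giving V_SD = 0.341 V (the root below V_ov).
I_D = (2.59 − 0.341) / 2.34 = 0.961 mA.

I_D = 0.961 mA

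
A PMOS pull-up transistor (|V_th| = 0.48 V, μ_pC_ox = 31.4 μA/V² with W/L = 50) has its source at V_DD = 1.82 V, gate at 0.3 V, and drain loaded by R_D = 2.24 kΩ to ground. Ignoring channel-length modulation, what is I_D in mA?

I_D = 0.600 mA

V_SG = V_DD − V_G = 1.82 − 0.3 = 1.52 V, so V_ov = 1.52 − 0.48 = 1.04 V.
k_p = μ_pC_ox · (W/L) = 1.57 mA/V².
Assume saturation: I_D = ½ k_p V_ov² = 0.5 × 1.57 × 1.04² = 0.849 mA, giving V_SD = V_DD − I_D R_D = 1.82 − 0.849 × 2.24 = -0.0819 V.
But -0.0819 V < V_ov = 1.04 V, so the device is actually in triode.
In triode I_D = k_p[V_ov V_SD − ½ V_SD²] and I_D = (V_DD − V_SD)/R_D. Equating: 1.76 V_SD² − 4.657 V_SD + 1.82 = 0, giving V_SD = 0.476 V (the root below V_ov).
I_D = (1.82 − 0.476) / 2.24 = 0.6 mA.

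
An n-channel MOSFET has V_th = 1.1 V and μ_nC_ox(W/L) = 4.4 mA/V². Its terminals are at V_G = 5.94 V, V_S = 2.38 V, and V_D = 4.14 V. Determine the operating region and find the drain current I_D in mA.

V_GS = V_G − V_S = 5.94 − 2.38 = 3.56 V; V_DS = V_D − V_S = 4.14 − 2.38 = 1.76 V.
V_ov = V_GS − V_th = 3.56 − 1.1 = 2.46 V.
Since V_DS = 1.76 V < V_ov = 2.46 V, the device is in the triode region.
I_D = k_n [V_ov · V_DS − ½ V_DS²] = 4.4 × [2.46 × 1.76 − 0.5 × 1.76²] = 12.2 mA.

Triode; I_D = 12.2 mA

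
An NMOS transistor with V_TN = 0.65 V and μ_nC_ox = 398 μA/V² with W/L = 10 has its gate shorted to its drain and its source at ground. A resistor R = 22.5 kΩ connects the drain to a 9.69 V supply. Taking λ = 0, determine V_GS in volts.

V_GS = 1.09 V

With gate tied to drain, V_GS = V_DS ≥ V_GS − V_TN, so the device is in saturation.
k_n = μ_nC_ox · (W/L) = 3.98 mA/V².
KCL at the drain: ½ k_n (V_GS − V_TN)² = (V_DD − V_GS)/R.
Let x = V_GS − 0.65. Then 44.8 x² + x − 9.04 = 0, giving x = 0.438 V (positive root), so V_GS = 1.09 V.
I_D = (V_DD − V_GS)/R = (9.69 − 1.09) / 22.5 = 0.382 mA.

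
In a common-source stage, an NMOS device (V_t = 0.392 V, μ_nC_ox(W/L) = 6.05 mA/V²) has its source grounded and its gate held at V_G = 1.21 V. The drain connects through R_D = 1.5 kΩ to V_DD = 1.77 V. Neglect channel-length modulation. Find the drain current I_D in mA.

I_D = 1.02 mA

V_GS = V_G = 1.21 V, so V_ov = 1.21 − 0.392 = 0.818 V.
Assume saturation: I_D = ½ k_n V_ov² = 0.5 × 6.05 × 0.818² = 2.02 mA, giving V_DS = V_DD − I_D R_D = 1.77 − 2.02 × 1.5 = -1.27 V.
But -1.27 V < V_ov = 0.818 V, so the device is actually in triode.
In triode I_D = k_n[V_ov V_DS − ½ V_DS²] and I_D = (V_DD − V_DS)/R_D. Equating: 4.54 V_DS² − 8.423 V_DS + 1.77 = 0, giving V_DS = 0.242 V (the root below V_ov).
I_D = (1.77 − 0.242) / 1.5 = 1.02 mA.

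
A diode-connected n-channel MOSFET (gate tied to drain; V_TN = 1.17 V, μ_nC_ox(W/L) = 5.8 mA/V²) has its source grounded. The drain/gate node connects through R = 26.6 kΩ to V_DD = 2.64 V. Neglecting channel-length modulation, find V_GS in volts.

V_GS = 1.30 V

With gate tied to drain, V_GS = V_DS ≥ V_GS − V_TN, so the device is in saturation.
KCL at the drain: ½ k_n (V_GS − V_TN)² = (V_DD − V_GS)/R.
Let x = V_GS − 1.17. Then 77.1 x² + x − 1.47 = 0, giving x = 0.132 V (positive root), so V_GS = 1.3 V.
I_D = (V_DD − V_GS)/R = (2.64 − 1.3) / 26.6 = 0.0503 mA.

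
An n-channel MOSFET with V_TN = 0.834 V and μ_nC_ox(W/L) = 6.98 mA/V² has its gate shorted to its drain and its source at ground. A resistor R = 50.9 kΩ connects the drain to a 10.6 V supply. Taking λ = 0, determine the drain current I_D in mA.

I_D = 0.187 mA

With gate tied to drain, V_GS = V_DS ≥ V_GS − V_TN, so the device is in saturation.
KCL at the drain: ½ k_n (V_GS − V_TN)² = (V_DD − V_GS)/R.
Let x = V_GS − 0.834. Then 178 x² + x − 9.766 = 0, giving x = 0.232 V (positive root), so V_GS = 1.07 V.
I_D = (V_DD − V_GS)/R = (10.6 − 1.07) / 50.9 = 0.187 mA.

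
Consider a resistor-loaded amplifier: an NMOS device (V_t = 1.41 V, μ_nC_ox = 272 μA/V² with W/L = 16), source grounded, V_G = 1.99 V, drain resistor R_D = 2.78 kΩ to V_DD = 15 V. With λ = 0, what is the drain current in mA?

I_D = 0.732 mA

V_GS = V_G = 1.99 V, so V_ov = 1.99 − 1.41 = 0.58 V.
k_n = μ_nC_ox · (W/L) = 4.352 mA/V².
Assume saturation: I_D = ½ k_n V_ov² = 0.5 × 4.352 × 0.58² = 0.732 mA, giving V_DS = V_DD − I_D R_D = 15 − 0.732 × 2.78 = 13 V.
V_DS = 13 V ≥ V_ov = 0.58 V, confirming saturation.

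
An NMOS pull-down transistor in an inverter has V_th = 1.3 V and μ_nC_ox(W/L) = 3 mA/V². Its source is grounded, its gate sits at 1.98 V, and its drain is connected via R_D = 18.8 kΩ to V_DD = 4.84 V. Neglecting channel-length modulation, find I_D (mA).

I_D = 0.250 mA

V_GS = V_G = 1.98 V, so V_ov = 1.98 − 1.3 = 0.68 V.
Assume saturation: I_D = ½ k_n V_ov² = 0.5 × 3 × 0.68² = 0.694 mA, giving V_DS = V_DD − I_D R_D = 4.84 − 0.694 × 18.8 = -8.2 V.
But -8.2 V < V_ov = 0.68 V, so the device is actually in triode.
In triode I_D = k_n[V_ov V_DS − ½ V_DS²] and I_D = (V_DD − V_DS)/R_D. Equating: 28.2 V_DS² − 39.35 V_DS + 4.84 = 0, giving V_DS = 0.136 V (the root below V_ov).
I_D = (4.84 − 0.136) / 18.8 = 0.25 mA.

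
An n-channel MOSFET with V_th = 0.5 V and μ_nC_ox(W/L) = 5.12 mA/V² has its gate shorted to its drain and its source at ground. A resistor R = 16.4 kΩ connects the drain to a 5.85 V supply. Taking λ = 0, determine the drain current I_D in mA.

I_D = 0.305 mA

With gate tied to drain, V_GS = V_DS ≥ V_GS − V_th, so the device is in saturation.
KCL at the drain: ½ k_n (V_GS − V_th)² = (V_DD − V_GS)/R.
Let x = V_GS − 0.5. Then 42 x² + x − 5.35 = 0, giving x = 0.345 V (positive root), so V_GS = 0.845 V.
I_D = (V_DD − V_GS)/R = (5.85 − 0.845) / 16.4 = 0.305 mA.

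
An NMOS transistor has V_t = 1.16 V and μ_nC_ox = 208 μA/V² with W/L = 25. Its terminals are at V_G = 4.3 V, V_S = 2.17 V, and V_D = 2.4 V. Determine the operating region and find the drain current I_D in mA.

Triode; I_D = 1.02 mA

V_GS = V_G − V_S = 4.3 − 2.17 = 2.13 V; V_DS = V_D − V_S = 2.4 − 2.17 = 0.23 V.
k_n = μ_nC_ox · (W/L) = 5.2 mA/V².
V_ov = V_GS − V_t = 2.13 − 1.16 = 0.97 V.
Since V_DS = 0.23 V < V_ov = 0.97 V, the device is in the triode region.
I_D = k_n [V_ov · V_DS − ½ V_DS²] = 5.2 × [0.97 × 0.23 − 0.5 × 0.23²] = 1.02 mA.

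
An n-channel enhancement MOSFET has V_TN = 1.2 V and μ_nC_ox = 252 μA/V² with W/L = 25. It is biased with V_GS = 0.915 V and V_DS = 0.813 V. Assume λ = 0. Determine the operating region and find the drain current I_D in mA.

Cutoff; I_D = 0 mA

V_GS = 0.915 V < V_TN = 1.2 V, so the transistor is in cutoff.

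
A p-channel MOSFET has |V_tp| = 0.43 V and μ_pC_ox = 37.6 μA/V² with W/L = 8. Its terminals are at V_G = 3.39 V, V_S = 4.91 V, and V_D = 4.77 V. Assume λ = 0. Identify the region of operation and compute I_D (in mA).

V_SG = V_S − V_G = 4.91 − 3.39 = 1.52 V; V_SD = V_S − V_D = 4.91 − 4.77 = 0.14 V.
k_p = μ_pC_ox · (W/L) = 0.3008 mA/V².
V_ov = V_SG − |V_tp| = 1.52 − 0.43 = 1.09 V.
Since V_SD = 0.14 V < V_ov = 1.09 V, the device is in the triode region.
I_D = k_p [V_ov · V_SD − ½ V_SD²] = 0.3008 × [1.09 × 0.14 − 0.5 × 0.14²] = 0.043 mA.

Triode; I_D = 0.0430 mA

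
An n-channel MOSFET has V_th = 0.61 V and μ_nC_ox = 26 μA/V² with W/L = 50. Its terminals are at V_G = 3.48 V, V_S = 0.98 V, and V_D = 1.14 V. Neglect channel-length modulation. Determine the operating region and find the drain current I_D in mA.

Triode; I_D = 0.376 mA

V_GS = V_G − V_S = 3.48 − 0.98 = 2.5 V; V_DS = V_D − V_S = 1.14 − 0.98 = 0.16 V.
k_n = μ_nC_ox · (W/L) = 1.3 mA/V².
V_ov = V_GS − V_th = 2.5 − 0.61 = 1.89 V.
Since V_DS = 0.16 V < V_ov = 1.89 V, the device is in the triode region.
I_D = k_n [V_ov · V_DS − ½ V_DS²] = 1.3 × [1.89 × 0.16 − 0.5 × 0.16²] = 0.376 mA.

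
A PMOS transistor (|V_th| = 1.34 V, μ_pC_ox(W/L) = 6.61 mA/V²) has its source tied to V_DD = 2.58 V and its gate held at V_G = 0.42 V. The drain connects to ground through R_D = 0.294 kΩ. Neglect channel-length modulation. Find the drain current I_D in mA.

I_D = 2.22 mA

V_SG = V_DD − V_G = 2.58 − 0.42 = 2.16 V, so V_ov = 2.16 − 1.34 = 0.82 V.
Assume saturation: I_D = ½ k_p V_ov² = 0.5 × 6.61 × 0.82² = 2.22 mA, giving V_SD = V_DD − I_D R_D = 2.58 − 2.22 × 0.294 = 1.93 V.
V_SD = 1.93 V ≥ V_ov = 0.82 V, confirming saturation.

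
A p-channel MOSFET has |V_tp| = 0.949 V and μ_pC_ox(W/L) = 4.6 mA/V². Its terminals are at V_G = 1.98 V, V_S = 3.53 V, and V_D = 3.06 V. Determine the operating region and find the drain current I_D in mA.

V_SG = V_S − V_G = 3.53 − 1.98 = 1.55 V; V_SD = V_S − V_D = 3.53 − 3.06 = 0.47 V.
V_ov = V_SG − |V_tp| = 1.55 − 0.949 = 0.601 V.
Since V_SD = 0.47 V < V_ov = 0.601 V, the device is in the triode region.
I_D = k_p [V_ov · V_SD − ½ V_SD²] = 4.6 × [0.601 × 0.47 − 0.5 × 0.47²] = 0.791 mA.

Triode; I_D = 0.791 mA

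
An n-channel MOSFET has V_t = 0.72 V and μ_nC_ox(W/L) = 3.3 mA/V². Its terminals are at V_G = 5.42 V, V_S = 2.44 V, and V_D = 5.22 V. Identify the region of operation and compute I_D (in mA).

V_GS = V_G − V_S = 5.42 − 2.44 = 2.98 V; V_DS = V_D − V_S = 5.22 − 2.44 = 2.78 V.
V_ov = V_GS − V_t = 2.98 − 0.72 = 2.26 V.
Since V_DS = 2.78 V ≥ V_ov = 2.26 V, the device is in saturation.
I_D = ½ k_n V_ov² = 0.5 × 3.3 × 2.26² = 8.43 mA.

Saturation; I_D = 8.43 mA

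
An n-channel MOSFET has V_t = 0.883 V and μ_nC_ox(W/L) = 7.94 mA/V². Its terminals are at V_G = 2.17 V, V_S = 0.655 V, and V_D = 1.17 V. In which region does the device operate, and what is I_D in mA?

V_GS = V_G − V_S = 2.17 − 0.655 = 1.51 V; V_DS = V_D − V_S = 1.17 − 0.655 = 0.515 V.
V_ov = V_GS − V_t = 1.51 − 0.883 = 0.632 V.
Since V_DS = 0.515 V < V_ov = 0.632 V, the device is in the triode region.
I_D = k_n [V_ov · V_DS − ½ V_DS²] = 7.94 × [0.632 × 0.515 − 0.5 × 0.515²] = 1.53 mA.

Triode; I_D = 1.53 mA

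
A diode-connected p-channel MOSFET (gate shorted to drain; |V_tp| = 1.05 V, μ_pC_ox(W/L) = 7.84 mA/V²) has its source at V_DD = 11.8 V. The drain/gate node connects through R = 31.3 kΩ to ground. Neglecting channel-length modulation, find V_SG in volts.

V_SG = 1.34 V

With gate tied to drain, V_SG = V_SD ≥ V_SG − |V_tp|, so the device is in saturation.
KCL at the drain: ½ k_p (V_SG − |V_tp|)² = (V_DD − V_SG)/R.
Let x = V_SG − 1.05. Then 123 x² + x − 10.75 = 0, giving x = 0.292 V (positive root), so V_SG = 1.34 V.
I_D = (V_DD − V_SG)/R = (11.8 − 1.34) / 31.3 = 0.334 mA.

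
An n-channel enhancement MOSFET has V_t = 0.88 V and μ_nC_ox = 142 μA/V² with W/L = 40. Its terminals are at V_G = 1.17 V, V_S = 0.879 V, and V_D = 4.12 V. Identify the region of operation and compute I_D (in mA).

Cutoff; I_D = 0 mA

V_GS = V_G − V_S = 1.17 − 0.879 = 0.291 V; V_DS = V_D − V_S = 4.12 − 0.879 = 3.24 V.
V_GS = 0.291 V < V_t = 0.88 V, so the transistor is in cutoff.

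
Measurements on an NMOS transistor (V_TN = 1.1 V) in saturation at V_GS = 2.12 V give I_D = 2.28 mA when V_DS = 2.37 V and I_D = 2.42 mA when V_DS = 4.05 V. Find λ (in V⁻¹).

λ = 0.0400 V⁻¹

With V_GS fixed, I_D ∝ (1 + λ V_DS) in saturation, so I_D2/I_D1 = (1 + λ V_DS2)/(1 + λ V_DS1).
2.42/2.28 = 1.061 = (1 + 4.05 λ)/(1 + 2.37 λ).
Solving: λ (I_D1 V_DS2 − I_D2 V_DS1) = I_D2 − I_D1, so λ = (2.42 − 2.28) / (2.28 × 4.05 − 2.42 × 2.37) = 0.14 / 3.5 = 0.04 V⁻¹.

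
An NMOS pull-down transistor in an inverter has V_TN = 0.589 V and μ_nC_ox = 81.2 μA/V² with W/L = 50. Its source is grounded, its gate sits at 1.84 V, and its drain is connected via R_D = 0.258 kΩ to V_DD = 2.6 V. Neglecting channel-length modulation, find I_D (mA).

I_D = 3.18 mA

V_GS = V_G = 1.84 V, so V_ov = 1.84 − 0.589 = 1.25 V.
k_n = μ_nC_ox · (W/L) = 4.06 mA/V².
Assume saturation: I_D = ½ k_n V_ov² = 0.5 × 4.06 × 1.25² = 3.18 mA, giving V_DS = V_DD − I_D R_D = 2.6 − 3.18 × 0.258 = 1.78 V.
V_DS = 1.78 V ≥ V_ov = 1.25 V, confirming saturation.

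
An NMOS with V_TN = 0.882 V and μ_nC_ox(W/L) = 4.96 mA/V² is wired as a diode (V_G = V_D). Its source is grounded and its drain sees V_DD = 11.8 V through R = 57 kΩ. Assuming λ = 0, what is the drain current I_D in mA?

With gate tied to drain, V_GS = V_DS ≥ V_GS − V_TN, so the device is in saturation.
KCL at the drain: ½ k_n (V_GS − V_TN)² = (V_DD − V_GS)/R.
Let x = V_GS − 0.882. Then 141 x² + x − 10.92 = 0, giving x = 0.274 V (positive root), so V_GS = 1.16 V.
I_D = (V_DD − V_GS)/R = (11.8 − 1.16) / 57 = 0.187 mA.

I_D = 0.187 mA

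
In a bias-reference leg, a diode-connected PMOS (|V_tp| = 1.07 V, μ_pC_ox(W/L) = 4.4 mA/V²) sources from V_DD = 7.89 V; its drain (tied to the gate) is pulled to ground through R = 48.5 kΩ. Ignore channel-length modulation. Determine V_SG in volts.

With gate tied to drain, V_SG = V_SD ≥ V_SG − |V_tp|, so the device is in saturation.
KCL at the drain: ½ k_p (V_SG − |V_tp|)² = (V_DD − V_SG)/R.
Let x = V_SG − 1.07. Then 107 x² + x − 6.82 = 0, giving x = 0.248 V (positive root), so V_SG = 1.32 V.
I_D = (V_DD − V_SG)/R = (7.89 − 1.32) / 48.5 = 0.136 mA.

V_SG = 1.32 V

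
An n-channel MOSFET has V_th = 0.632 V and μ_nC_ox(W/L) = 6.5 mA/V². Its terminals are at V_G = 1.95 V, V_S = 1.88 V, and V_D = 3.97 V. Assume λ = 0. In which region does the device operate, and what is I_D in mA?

Cutoff; I_D = 0 mA

V_GS = V_G − V_S = 1.95 − 1.88 = 0.07 V; V_DS = V_D − V_S = 3.97 − 1.88 = 2.09 V.
V_GS = 0.07 V < V_th = 0.632 V, so the transistor is in cutoff.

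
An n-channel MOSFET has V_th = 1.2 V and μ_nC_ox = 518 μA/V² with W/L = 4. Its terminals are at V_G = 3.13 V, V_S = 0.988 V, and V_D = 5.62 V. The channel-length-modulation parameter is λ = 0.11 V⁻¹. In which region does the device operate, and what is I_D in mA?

Saturation; I_D = 1.39 mA

V_GS = V_G − V_S = 3.13 − 0.988 = 2.14 V; V_DS = V_D − V_S = 5.62 − 0.988 = 4.63 V.
k_n = μ_nC_ox · (W/L) = 2.072 mA/V².
V_ov = V_GS − V_th = 2.14 − 1.2 = 0.942 V.
Since V_DS = 4.63 V ≥ V_ov = 0.942 V, the device is in saturation.
I_D = ½ k_n V_ov² (1 + λ V_DS) = 0.5 × 2.072 × 0.942² × (1 + 0.11 × 4.63) = 1.39 mA.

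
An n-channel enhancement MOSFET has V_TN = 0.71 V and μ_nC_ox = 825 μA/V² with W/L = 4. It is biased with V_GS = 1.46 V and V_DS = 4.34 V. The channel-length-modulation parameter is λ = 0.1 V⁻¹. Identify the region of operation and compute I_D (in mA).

k_n = μ_nC_ox · (W/L) = 3.3 mA/V².
V_ov = V_GS − V_TN = 1.46 − 0.71 = 0.75 V.
Since V_DS = 4.34 V ≥ V_ov = 0.75 V, the device is in saturation.
I_D = ½ k_n V_ov² (1 + λ V_DS) = 0.5 × 3.3 × 0.75² × (1 + 0.1 × 4.34) = 1.33 mA.

Saturation; I_D = 1.33 mA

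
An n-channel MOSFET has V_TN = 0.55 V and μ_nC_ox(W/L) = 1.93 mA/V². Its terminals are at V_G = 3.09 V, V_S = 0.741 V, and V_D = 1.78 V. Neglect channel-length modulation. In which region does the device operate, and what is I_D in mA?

V_GS = V_G − V_S = 3.09 − 0.741 = 2.35 V; V_DS = V_D − V_S = 1.78 − 0.741 = 1.04 V.
V_ov = V_GS − V_TN = 2.35 − 0.55 = 1.8 V.
Since V_DS = 1.04 V < V_ov = 1.8 V, the device is in the triode region.
I_D = k_n [V_ov · V_DS − ½ V_DS²] = 1.93 × [1.8 × 1.04 − 0.5 × 1.04²] = 2.57 mA.

Triode; I_D = 2.57 mA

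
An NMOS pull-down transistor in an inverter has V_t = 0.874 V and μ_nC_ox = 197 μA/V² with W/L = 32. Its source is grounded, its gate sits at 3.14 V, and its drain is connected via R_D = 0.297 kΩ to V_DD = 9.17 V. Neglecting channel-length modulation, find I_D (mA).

I_D = 16.2 mA

V_GS = V_G = 3.14 V, so V_ov = 3.14 − 0.874 = 2.27 V.
k_n = μ_nC_ox · (W/L) = 6.304 mA/V².
Assume saturation: I_D = ½ k_n V_ov² = 0.5 × 6.304 × 2.27² = 16.2 mA, giving V_DS = V_DD − I_D R_D = 9.17 − 16.2 × 0.297 = 4.36 V.
V_DS = 4.36 V ≥ V_ov = 2.27 V, confirming saturation.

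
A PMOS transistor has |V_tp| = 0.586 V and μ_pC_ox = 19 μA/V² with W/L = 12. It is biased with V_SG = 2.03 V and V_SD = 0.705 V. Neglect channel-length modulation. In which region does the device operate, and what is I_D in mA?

Triode; I_D = 0.175 mA

k_p = μ_pC_ox · (W/L) = 0.228 mA/V².
V_ov = V_SG − |V_tp| = 2.03 − 0.586 = 1.44 V.
Since V_SD = 0.705 V < V_ov = 1.44 V, the device is in the triode region.
I_D = k_p [V_ov · V_SD − ½ V_SD²] = 0.228 × [1.44 × 0.705 − 0.5 × 0.705²] = 0.175 mA.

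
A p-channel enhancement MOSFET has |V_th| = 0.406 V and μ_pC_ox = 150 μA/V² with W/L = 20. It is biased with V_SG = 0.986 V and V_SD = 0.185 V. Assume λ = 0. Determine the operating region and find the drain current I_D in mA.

k_p = μ_pC_ox · (W/L) = 3 mA/V².
V_ov = V_SG − |V_th| = 0.986 − 0.406 = 0.58 V.
Since V_SD = 0.185 V < V_ov = 0.58 V, the device is in the triode region.
I_D = k_p [V_ov · V_SD − ½ V_SD²] = 3 × [0.58 × 0.185 − 0.5 × 0.185²] = 0.271 mA.

Triode; I_D = 0.271 mA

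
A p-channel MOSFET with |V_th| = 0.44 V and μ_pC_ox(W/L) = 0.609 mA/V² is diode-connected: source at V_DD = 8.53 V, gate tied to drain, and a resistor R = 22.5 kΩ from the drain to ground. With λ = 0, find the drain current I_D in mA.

With gate tied to drain, V_SG = V_SD ≥ V_SG − |V_th|, so the device is in saturation.
KCL at the drain: ½ k_p (V_SG − |V_th|)² = (V_DD − V_SG)/R.
Let x = V_SG − 0.44. Then 6.85 x² + x − 8.09 = 0, giving x = 1.02 V (positive root), so V_SG = 1.46 V.
I_D = (V_DD − V_SG)/R = (8.53 − 1.46) / 22.5 = 0.314 mA.

I_D = 0.314 mA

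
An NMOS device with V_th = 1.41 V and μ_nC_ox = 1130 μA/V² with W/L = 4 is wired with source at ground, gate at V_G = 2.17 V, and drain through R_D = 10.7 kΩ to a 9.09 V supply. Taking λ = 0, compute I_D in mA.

V_GS = V_G = 2.17 V, so V_ov = 2.17 − 1.41 = 0.76 V.
k_n = μ_nC_ox · (W/L) = 4.52 mA/V².
Assume saturation: I_D = ½ k_n V_ov² = 0.5 × 4.52 × 0.76² = 1.31 mA, giving V_DS = V_DD − I_D R_D = 9.09 − 1.31 × 10.7 = -4.88 V.
But -4.88 V < V_ov = 0.76 V, so the device is actually in triode.
In triode I_D = k_n[V_ov V_DS − ½ V_DS²] and I_D = (V_DD − V_DS)/R_D. Equating: 24.2 V_DS² − 37.76 V_DS + 9.09 = 0, giving V_DS = 0.297 V (the root below V_ov).
I_D = (9.09 − 0.297) / 10.7 = 0.822 mA.

I_D = 0.822 mA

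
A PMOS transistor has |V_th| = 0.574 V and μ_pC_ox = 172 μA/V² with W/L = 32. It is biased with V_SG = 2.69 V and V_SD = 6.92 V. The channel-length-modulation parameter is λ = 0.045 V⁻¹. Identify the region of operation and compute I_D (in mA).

Saturation; I_D = 16.2 mA

k_p = μ_pC_ox · (W/L) = 5.504 mA/V².
V_ov = V_SG − |V_th| = 2.69 − 0.574 = 2.12 V.
Since V_SD = 6.92 V ≥ V_ov = 2.12 V, the device is in saturation.
I_D = ½ k_p V_ov² (1 + λ V_SD) = 0.5 × 5.504 × 2.12² × (1 + 0.045 × 6.92) = 16.2 mA.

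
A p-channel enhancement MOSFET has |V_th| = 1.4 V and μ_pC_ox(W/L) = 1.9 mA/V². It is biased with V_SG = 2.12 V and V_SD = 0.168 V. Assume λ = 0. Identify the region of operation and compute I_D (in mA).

V_ov = V_SG − |V_th| = 2.12 − 1.4 = 0.72 V.
Since V_SD = 0.168 V < V_ov = 0.72 V, the device is in the triode region.
I_D = k_p [V_ov · V_SD − ½ V_SD²] = 1.9 × [0.72 × 0.168 − 0.5 × 0.168²] = 0.203 mA.

Triode; I_D = 0.203 mA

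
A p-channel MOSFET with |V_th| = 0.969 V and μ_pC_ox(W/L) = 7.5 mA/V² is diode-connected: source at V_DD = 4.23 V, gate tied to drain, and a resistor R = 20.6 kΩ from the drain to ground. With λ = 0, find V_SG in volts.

With gate tied to drain, V_SG = V_SD ≥ V_SG − |V_th|, so the device is in saturation.
KCL at the drain: ½ k_p (V_SG − |V_th|)² = (V_DD − V_SG)/R.
Let x = V_SG − 0.969. Then 77.2 x² + x − 3.261 = 0, giving x = 0.199 V (positive root), so V_SG = 1.17 V.
I_D = (V_DD − V_SG)/R = (4.23 − 1.17) / 20.6 = 0.149 mA.

V_SG = 1.17 V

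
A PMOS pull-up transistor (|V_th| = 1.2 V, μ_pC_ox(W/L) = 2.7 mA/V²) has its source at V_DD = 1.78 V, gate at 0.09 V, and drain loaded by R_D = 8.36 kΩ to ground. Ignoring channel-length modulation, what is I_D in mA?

I_D = 0.192 mA

V_SG = V_DD − V_G = 1.78 − 0.09 = 1.69 V, so V_ov = 1.69 − 1.2 = 0.49 V.
Assume saturation: I_D = ½ k_p V_ov² = 0.5 × 2.7 × 0.49² = 0.324 mA, giving V_SD = V_DD − I_D R_D = 1.78 − 0.324 × 8.36 = -0.93 V.
But -0.93 V < V_ov = 0.49 V, so the device is actually in triode.
In triode I_D = k_p[V_ov V_SD − ½ V_SD²] and I_D = (V_DD − V_SD)/R_D. Equating: 11.3 V_SD² − 12.06 V_SD + 1.78 = 0, giving V_SD = 0.177 V (the root below V_ov).
I_D = (1.78 − 0.177) / 8.36 = 0.192 mA.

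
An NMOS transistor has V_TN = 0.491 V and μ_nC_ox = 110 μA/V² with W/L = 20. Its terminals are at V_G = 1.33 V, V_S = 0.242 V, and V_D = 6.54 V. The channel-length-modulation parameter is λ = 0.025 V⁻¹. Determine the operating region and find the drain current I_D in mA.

V_GS = V_G − V_S = 1.33 − 0.242 = 1.09 V; V_DS = V_D − V_S = 6.54 − 0.242 = 6.3 V.
k_n = μ_nC_ox · (W/L) = 2.2 mA/V².
V_ov = V_GS − V_TN = 1.09 − 0.491 = 0.597 V.
Since V_DS = 6.3 V ≥ V_ov = 0.597 V, the device is in saturation.
I_D = ½ k_n V_ov² (1 + λ V_DS) = 0.5 × 2.2 × 0.597² × (1 + 0.025 × 6.3) = 0.454 mA.

Saturation; I_D = 0.454 mA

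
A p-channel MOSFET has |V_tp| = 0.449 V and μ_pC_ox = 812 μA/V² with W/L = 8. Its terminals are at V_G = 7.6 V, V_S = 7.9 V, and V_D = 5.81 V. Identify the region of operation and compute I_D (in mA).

V_SG = V_S − V_G = 7.9 − 7.6 = 0.3 V; V_SD = V_S − V_D = 7.9 − 5.81 = 2.09 V.
V_SG = 0.3 V < |V_tp| = 0.449 V, so the transistor is in cutoff.

Cutoff; I_D = 0 mA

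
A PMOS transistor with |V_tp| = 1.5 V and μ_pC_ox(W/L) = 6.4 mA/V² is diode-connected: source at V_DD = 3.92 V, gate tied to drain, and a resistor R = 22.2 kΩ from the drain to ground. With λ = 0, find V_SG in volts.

V_SG = 1.68 V

With gate tied to drain, V_SG = V_SD ≥ V_SG − |V_tp|, so the device is in saturation.
KCL at the drain: ½ k_p (V_SG − |V_tp|)² = (V_DD − V_SG)/R.
Let x = V_SG − 1.5. Then 71 x² + x − 2.42 = 0, giving x = 0.178 V (positive root), so V_SG = 1.68 V.
I_D = (V_DD − V_SG)/R = (3.92 − 1.68) / 22.2 = 0.101 mA.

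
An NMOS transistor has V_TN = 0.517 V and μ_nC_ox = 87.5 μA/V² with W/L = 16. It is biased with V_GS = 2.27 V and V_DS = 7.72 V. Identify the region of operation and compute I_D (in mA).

k_n = μ_nC_ox · (W/L) = 1.4 mA/V².
V_ov = V_GS − V_TN = 2.27 − 0.517 = 1.75 V.
Since V_DS = 7.72 V ≥ V_ov = 1.75 V, the device is in saturation.
I_D = ½ k_n V_ov² = 0.5 × 1.4 × 1.75² = 2.15 mA.

Saturation; I_D = 2.15 mA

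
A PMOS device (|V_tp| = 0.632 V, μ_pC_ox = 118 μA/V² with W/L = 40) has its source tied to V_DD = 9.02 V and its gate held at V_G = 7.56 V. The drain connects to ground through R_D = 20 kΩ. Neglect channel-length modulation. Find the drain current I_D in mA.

I_D = 0.445 mA

V_SG = V_DD − V_G = 9.02 − 7.56 = 1.46 V, so V_ov = 1.46 − 0.632 = 0.828 V.
k_p = μ_pC_ox · (W/L) = 4.72 mA/V².
Assume saturation: I_D = ½ k_p V_ov² = 0.5 × 4.72 × 0.828² = 1.62 mA, giving V_SD = V_DD − I_D R_D = 9.02 − 1.62 × 20 = -23.3 V.
But -23.3 V < V_ov = 0.828 V, so the device is actually in triode.
In triode I_D = k_p[V_ov V_SD − ½ V_SD²] and I_D = (V_DD − V_SD)/R_D. Equating: 47.2 V_SD² − 79.16 V_SD + 9.02 = 0, giving V_SD = 0.123 V (the root below V_ov).
I_D = (9.02 − 0.123) / 20 = 0.445 mA.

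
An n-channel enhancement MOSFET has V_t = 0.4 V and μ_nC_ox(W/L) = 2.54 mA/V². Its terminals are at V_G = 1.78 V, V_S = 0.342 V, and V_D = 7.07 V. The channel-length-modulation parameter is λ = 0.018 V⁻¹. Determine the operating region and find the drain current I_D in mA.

V_GS = V_G − V_S = 1.78 − 0.342 = 1.44 V; V_DS = V_D − V_S = 7.07 − 0.342 = 6.73 V.
V_ov = V_GS − V_t = 1.44 − 0.4 = 1.04 V.
Since V_DS = 6.73 V ≥ V_ov = 1.04 V, the device is in saturation.
I_D = ½ k_n V_ov² (1 + λ V_DS) = 0.5 × 2.54 × 1.04² × (1 + 0.018 × 6.73) = 1.53 mA.

Saturation; I_D = 1.53 mA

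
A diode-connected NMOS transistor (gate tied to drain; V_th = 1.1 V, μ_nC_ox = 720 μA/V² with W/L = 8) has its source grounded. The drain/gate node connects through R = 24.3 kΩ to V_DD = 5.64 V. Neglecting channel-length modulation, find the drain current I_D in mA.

I_D = 0.177 mA

With gate tied to drain, V_GS = V_DS ≥ V_GS − V_th, so the device is in saturation.
k_n = μ_nC_ox · (W/L) = 5.76 mA/V².
KCL at the drain: ½ k_n (V_GS − V_th)² = (V_DD − V_GS)/R.
Let x = V_GS − 1.1. Then 70 x² + x − 4.54 = 0, giving x = 0.248 V (positive root), so V_GS = 1.35 V.
I_D = (V_DD − V_GS)/R = (5.64 − 1.35) / 24.3 = 0.177 mA.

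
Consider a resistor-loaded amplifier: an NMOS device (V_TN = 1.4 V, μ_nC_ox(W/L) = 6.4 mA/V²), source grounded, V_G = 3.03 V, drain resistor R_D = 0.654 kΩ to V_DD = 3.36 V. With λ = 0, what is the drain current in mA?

I_D = 4.38 mA

V_GS = V_G = 3.03 V, so V_ov = 3.03 − 1.4 = 1.63 V.
Assume saturation: I_D = ½ k_n V_ov² = 0.5 × 6.4 × 1.63² = 8.5 mA, giving V_DS = V_DD − I_D R_D = 3.36 − 8.5 × 0.654 = -2.2 V.
But -2.2 V < V_ov = 1.63 V, so the device is actually in triode.
In triode I_D = k_n[V_ov V_DS − ½ V_DS²] and I_D = (V_DD − V_DS)/R_D. Equating: 2.09 V_DS² − 7.823 V_DS + 3.36 = 0, giving V_DS = 0.495 V (the root below V_ov).
I_D = (3.36 − 0.495) / 0.654 = 4.38 mA.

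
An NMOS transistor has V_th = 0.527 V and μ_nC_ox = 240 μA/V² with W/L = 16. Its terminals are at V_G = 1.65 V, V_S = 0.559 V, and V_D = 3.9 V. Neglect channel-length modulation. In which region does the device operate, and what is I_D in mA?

Saturation; I_D = 0.611 mA

V_GS = V_G − V_S = 1.65 − 0.559 = 1.09 V; V_DS = V_D − V_S = 3.9 − 0.559 = 3.34 V.
k_n = μ_nC_ox · (W/L) = 3.84 mA/V².
V_ov = V_GS − V_th = 1.09 − 0.527 = 0.564 V.
Since V_DS = 3.34 V ≥ V_ov = 0.564 V, the device is in saturation.
I_D = ½ k_n V_ov² = 0.5 × 3.84 × 0.564² = 0.611 mA.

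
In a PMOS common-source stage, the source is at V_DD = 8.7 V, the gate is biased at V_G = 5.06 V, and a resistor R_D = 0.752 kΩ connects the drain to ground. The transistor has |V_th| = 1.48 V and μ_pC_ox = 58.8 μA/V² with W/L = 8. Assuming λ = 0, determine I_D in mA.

I_D = 1.10 mA

V_SG = V_DD − V_G = 8.7 − 5.06 = 3.64 V, so V_ov = 3.64 − 1.48 = 2.16 V.
k_p = μ_pC_ox · (W/L) = 0.4704 mA/V².
Assume saturation: I_D = ½ k_p V_ov² = 0.5 × 0.4704 × 2.16² = 1.1 mA, giving V_SD = V_DD − I_D R_D = 8.7 − 1.1 × 0.752 = 7.87 V.
V_SD = 7.87 V ≥ V_ov = 2.16 V, confirming saturation.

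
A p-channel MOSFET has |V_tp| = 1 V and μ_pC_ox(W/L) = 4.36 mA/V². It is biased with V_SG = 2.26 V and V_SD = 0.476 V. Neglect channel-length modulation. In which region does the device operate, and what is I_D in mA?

V_ov = V_SG − |V_tp| = 2.26 − 1 = 1.26 V.
Since V_SD = 0.476 V < V_ov = 1.26 V, the device is in the triode region.
I_D = k_p [V_ov · V_SD − ½ V_SD²] = 4.36 × [1.26 × 0.476 − 0.5 × 0.476²] = 2.12 mA.

Triode; I_D = 2.12 mA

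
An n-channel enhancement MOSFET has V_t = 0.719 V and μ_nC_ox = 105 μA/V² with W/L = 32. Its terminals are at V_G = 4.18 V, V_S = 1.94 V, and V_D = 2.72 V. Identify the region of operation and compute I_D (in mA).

V_GS = V_G − V_S = 4.18 − 1.94 = 2.24 V; V_DS = V_D − V_S = 2.72 − 1.94 = 0.78 V.
k_n = μ_nC_ox · (W/L) = 3.36 mA/V².
V_ov = V_GS − V_t = 2.24 − 0.719 = 1.52 V.
Since V_DS = 0.78 V < V_ov = 1.52 V, the device is in the triode region.
I_D = k_n [V_ov · V_DS − ½ V_DS²] = 3.36 × [1.52 × 0.78 − 0.5 × 0.78²] = 2.96 mA.

Triode; I_D = 2.96 mA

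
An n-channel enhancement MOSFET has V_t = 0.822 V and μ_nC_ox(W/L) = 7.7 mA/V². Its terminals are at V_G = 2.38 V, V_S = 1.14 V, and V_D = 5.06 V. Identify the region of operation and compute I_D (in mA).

Saturation; I_D = 0.673 mA

V_GS = V_G − V_S = 2.38 − 1.14 = 1.24 V; V_DS = V_D − V_S = 5.06 − 1.14 = 3.92 V.
V_ov = V_GS − V_t = 1.24 − 0.822 = 0.418 V.
Since V_DS = 3.92 V ≥ V_ov = 0.418 V, the device is in saturation.
I_D = ½ k_n V_ov² = 0.5 × 7.7 × 0.418² = 0.673 mA.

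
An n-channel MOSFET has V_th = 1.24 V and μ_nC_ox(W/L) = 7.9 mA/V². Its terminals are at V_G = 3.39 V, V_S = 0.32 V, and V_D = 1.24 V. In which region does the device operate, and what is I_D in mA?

Triode; I_D = 9.96 mA

V_GS = V_G − V_S = 3.39 − 0.32 = 3.07 V; V_DS = V_D − V_S = 1.24 − 0.32 = 0.92 V.
V_ov = V_GS − V_th = 3.07 − 1.24 = 1.83 V.
Since V_DS = 0.92 V < V_ov = 1.83 V, the device is in the triode region.
I_D = k_n [V_ov · V_DS − ½ V_DS²] = 7.9 × [1.83 × 0.92 − 0.5 × 0.92²] = 9.96 mA.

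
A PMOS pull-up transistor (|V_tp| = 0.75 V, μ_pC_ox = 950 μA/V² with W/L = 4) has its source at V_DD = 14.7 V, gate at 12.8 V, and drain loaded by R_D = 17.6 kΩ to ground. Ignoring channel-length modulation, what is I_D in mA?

I_D = 0.823 mA

V_SG = V_DD − V_G = 14.7 − 12.8 = 1.9 V, so V_ov = 1.9 − 0.75 = 1.15 V.
k_p = μ_pC_ox · (W/L) = 3.8 mA/V².
Assume saturation: I_D = ½ k_p V_ov² = 0.5 × 3.8 × 1.15² = 2.51 mA, giving V_SD = V_DD − I_D R_D = 14.7 − 2.51 × 17.6 = -29.5 V.
But -29.5 V < V_ov = 1.15 V, so the device is actually in triode.
In triode I_D = k_p[V_ov V_SD − ½ V_SD²] and I_D = (V_DD − V_SD)/R_D. Equating: 33.4 V_SD² − 77.91 V_SD + 14.7 = 0, giving V_SD = 0.207 V (the root below V_ov).
I_D = (14.7 − 0.207) / 17.6 = 0.823 mA.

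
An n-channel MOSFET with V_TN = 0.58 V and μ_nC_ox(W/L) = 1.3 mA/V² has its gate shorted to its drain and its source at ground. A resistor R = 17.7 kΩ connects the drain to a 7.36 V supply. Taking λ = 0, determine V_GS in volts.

With gate tied to drain, V_GS = V_DS ≥ V_GS − V_TN, so the device is in saturation.
KCL at the drain: ½ k_n (V_GS − V_TN)² = (V_DD − V_GS)/R.
Let x = V_GS − 0.58. Then 11.5 x² + x − 6.78 = 0, giving x = 0.725 V (positive root), so V_GS = 1.31 V.
I_D = (V_DD − V_GS)/R = (7.36 − 1.31) / 17.7 = 0.342 mA.

V_GS = 1.31 V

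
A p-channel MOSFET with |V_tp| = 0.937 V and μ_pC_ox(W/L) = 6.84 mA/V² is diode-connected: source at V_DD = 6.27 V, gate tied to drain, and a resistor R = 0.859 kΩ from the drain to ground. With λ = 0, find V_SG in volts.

With gate tied to drain, V_SG = V_SD ≥ V_SG − |V_tp|, so the device is in saturation.
KCL at the drain: ½ k_p (V_SG − |V_tp|)² = (V_DD − V_SG)/R.
Let x = V_SG − 0.937. Then 2.94 x² + x − 5.333 = 0, giving x = 1.19 V (positive root), so V_SG = 2.12 V.
I_D = (V_DD − V_SG)/R = (6.27 − 2.12) / 0.859 = 4.83 mA.

V_SG = 2.12 V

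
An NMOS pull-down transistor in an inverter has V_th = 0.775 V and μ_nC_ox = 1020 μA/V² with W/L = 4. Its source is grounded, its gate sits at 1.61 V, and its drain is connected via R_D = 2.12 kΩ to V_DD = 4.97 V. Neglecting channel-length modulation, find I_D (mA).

V_GS = V_G = 1.61 V, so V_ov = 1.61 − 0.775 = 0.835 V.
k_n = μ_nC_ox · (W/L) = 4.08 mA/V².
Assume saturation: I_D = ½ k_n V_ov² = 0.5 × 4.08 × 0.835² = 1.42 mA, giving V_DS = V_DD − I_D R_D = 4.97 − 1.42 × 2.12 = 1.95 V.
V_DS = 1.95 V ≥ V_ov = 0.835 V, confirming saturation.

I_D = 1.42 mA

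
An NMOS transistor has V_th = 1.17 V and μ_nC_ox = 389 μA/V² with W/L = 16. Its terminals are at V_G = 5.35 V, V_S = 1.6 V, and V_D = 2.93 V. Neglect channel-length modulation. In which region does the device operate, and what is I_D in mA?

V_GS = V_G − V_S = 5.35 − 1.6 = 3.75 V; V_DS = V_D − V_S = 2.93 − 1.6 = 1.33 V.
k_n = μ_nC_ox · (W/L) = 6.224 mA/V².
V_ov = V_GS − V_th = 3.75 − 1.17 = 2.58 V.
Since V_DS = 1.33 V < V_ov = 2.58 V, the device is in the triode region.
I_D = k_n [V_ov · V_DS − ½ V_DS²] = 6.224 × [2.58 × 1.33 − 0.5 × 1.33²] = 15.9 mA.

Triode; I_D = 15.9 mA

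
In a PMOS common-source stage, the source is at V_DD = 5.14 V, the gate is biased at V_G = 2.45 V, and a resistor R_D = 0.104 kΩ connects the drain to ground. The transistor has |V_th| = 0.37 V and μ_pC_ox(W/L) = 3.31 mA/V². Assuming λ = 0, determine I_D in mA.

I_D = 8.91 mA

V_SG = V_DD − V_G = 5.14 − 2.45 = 2.69 V, so V_ov = 2.69 − 0.37 = 2.32 V.
Assume saturation: I_D = ½ k_p V_ov² = 0.5 × 3.31 × 2.32² = 8.91 mA, giving V_SD = V_DD − I_D R_D = 5.14 − 8.91 × 0.104 = 4.21 V.
V_SD = 4.21 V ≥ V_ov = 2.32 V, confirming saturation.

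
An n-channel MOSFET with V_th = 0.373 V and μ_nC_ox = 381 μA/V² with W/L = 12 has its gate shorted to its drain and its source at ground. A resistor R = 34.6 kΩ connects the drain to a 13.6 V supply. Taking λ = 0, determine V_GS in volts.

V_GS = 0.776 V

With gate tied to drain, V_GS = V_DS ≥ V_GS − V_th, so the device is in saturation.
k_n = μ_nC_ox · (W/L) = 4.572 mA/V².
KCL at the drain: ½ k_n (V_GS − V_th)² = (V_DD − V_GS)/R.
Let x = V_GS − 0.373. Then 79.1 x² + x − 13.23 = 0, giving x = 0.403 V (positive root), so V_GS = 0.776 V.
I_D = (V_DD − V_GS)/R = (13.6 − 0.776) / 34.6 = 0.371 mA.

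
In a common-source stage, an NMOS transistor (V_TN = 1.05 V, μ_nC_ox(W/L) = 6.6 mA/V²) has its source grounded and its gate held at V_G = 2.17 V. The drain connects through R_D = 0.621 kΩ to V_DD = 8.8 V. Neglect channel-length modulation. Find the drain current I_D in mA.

I_D = 4.14 mA

V_GS = V_G = 2.17 V, so V_ov = 2.17 − 1.05 = 1.12 V.
Assume saturation: I_D = ½ k_n V_ov² = 0.5 × 6.6 × 1.12² = 4.14 mA, giving V_DS = V_DD − I_D R_D = 8.8 − 4.14 × 0.621 = 6.23 V.
V_DS = 6.23 V ≥ V_ov = 1.12 V, confirming saturation.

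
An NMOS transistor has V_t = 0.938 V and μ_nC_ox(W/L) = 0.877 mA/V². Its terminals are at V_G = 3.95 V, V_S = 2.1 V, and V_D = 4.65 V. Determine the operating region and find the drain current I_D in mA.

Saturation; I_D = 0.365 mA

V_GS = V_G − V_S = 3.95 − 2.1 = 1.85 V; V_DS = V_D − V_S = 4.65 − 2.1 = 2.55 V.
V_ov = V_GS − V_t = 1.85 − 0.938 = 0.912 V.
Since V_DS = 2.55 V ≥ V_ov = 0.912 V, the device is in saturation.
I_D = ½ k_n V_ov² = 0.5 × 0.877 × 0.912² = 0.365 mA.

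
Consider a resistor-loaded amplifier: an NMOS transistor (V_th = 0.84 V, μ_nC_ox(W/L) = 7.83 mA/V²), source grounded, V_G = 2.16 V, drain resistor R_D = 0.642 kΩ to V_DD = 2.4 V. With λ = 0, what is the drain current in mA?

I_D = 3.18 mA

V_GS = V_G = 2.16 V, so V_ov = 2.16 − 0.84 = 1.32 V.
Assume saturation: I_D = ½ k_n V_ov² = 0.5 × 7.83 × 1.32² = 6.82 mA, giving V_DS = V_DD − I_D R_D = 2.4 − 6.82 × 0.642 = -1.98 V.
But -1.98 V < V_ov = 1.32 V, so the device is actually in triode.
In triode I_D = k_n[V_ov V_DS − ½ V_DS²] and I_D = (V_DD − V_DS)/R_D. Equating: 2.51 V_DS² − 7.635 V_DS + 2.4 = 0, giving V_DS = 0.356 V (the root below V_ov).
I_D = (2.4 − 0.356) / 0.642 = 3.18 mA.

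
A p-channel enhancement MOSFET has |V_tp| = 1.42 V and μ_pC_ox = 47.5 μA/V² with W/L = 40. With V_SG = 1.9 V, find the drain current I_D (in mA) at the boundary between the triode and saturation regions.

At the boundary V_SD = V_ov = V_SG − |V_tp| = 1.9 − 1.42 = 0.48 V.
k_p = μ_pC_ox · (W/L) = 1.9 mA/V².
I_D = ½ k_p V_ov² = 0.5 × 1.9 × 0.48² = 0.219 mA.

I_D = 0.219 mA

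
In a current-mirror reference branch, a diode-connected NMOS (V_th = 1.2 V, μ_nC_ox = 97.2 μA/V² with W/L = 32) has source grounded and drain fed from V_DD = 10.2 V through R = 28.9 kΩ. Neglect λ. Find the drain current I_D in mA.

I_D = 0.296 mA

With gate tied to drain, V_GS = V_DS ≥ V_GS − V_th, so the device is in saturation.
k_n = μ_nC_ox · (W/L) = 3.11 mA/V².
KCL at the drain: ½ k_n (V_GS − V_th)² = (V_DD − V_GS)/R.
Let x = V_GS − 1.2. Then 44.9 x² + x − 9 = 0, giving x = 0.436 V (positive root), so V_GS = 1.64 V.
I_D = (V_DD − V_GS)/R = (10.2 − 1.64) / 28.9 = 0.296 mA.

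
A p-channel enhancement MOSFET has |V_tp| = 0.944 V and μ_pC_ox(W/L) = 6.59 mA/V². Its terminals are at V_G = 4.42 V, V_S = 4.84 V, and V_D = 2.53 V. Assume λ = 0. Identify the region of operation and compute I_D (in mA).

V_SG = V_S − V_G = 4.84 − 4.42 = 0.42 V; V_SD = V_S − V_D = 4.84 − 2.53 = 2.31 V.
V_SG = 0.42 V < |V_tp| = 0.944 V, so the transistor is in cutoff.

Cutoff; I_D = 0 mA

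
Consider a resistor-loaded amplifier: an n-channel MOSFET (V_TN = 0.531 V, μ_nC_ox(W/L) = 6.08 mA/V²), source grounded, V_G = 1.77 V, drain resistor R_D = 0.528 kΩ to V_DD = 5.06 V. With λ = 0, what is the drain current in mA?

V_GS = V_G = 1.77 V, so V_ov = 1.77 − 0.531 = 1.24 V.
Assume saturation: I_D = ½ k_n V_ov² = 0.5 × 6.08 × 1.24² = 4.67 mA, giving V_DS = V_DD − I_D R_D = 5.06 − 4.67 × 0.528 = 2.6 V.
V_DS = 2.6 V ≥ V_ov = 1.24 V, confirming saturation.

I_D = 4.67 mA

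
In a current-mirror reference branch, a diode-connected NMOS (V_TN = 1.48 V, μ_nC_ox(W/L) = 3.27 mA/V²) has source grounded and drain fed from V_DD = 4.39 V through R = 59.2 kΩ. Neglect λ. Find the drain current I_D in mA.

I_D = 0.0463 mA

With gate tied to drain, V_GS = V_DS ≥ V_GS − V_TN, so the device is in saturation.
KCL at the drain: ½ k_n (V_GS − V_TN)² = (V_DD − V_GS)/R.
Let x = V_GS − 1.48. Then 96.8 x² + x − 2.91 = 0, giving x = 0.168 V (positive root), so V_GS = 1.65 V.
I_D = (V_DD − V_GS)/R = (4.39 − 1.65) / 59.2 = 0.0463 mA.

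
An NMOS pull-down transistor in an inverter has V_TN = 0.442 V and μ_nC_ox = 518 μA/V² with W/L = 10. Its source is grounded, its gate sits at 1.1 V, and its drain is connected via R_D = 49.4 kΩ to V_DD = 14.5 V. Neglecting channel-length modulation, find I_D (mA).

V_GS = V_G = 1.1 V, so V_ov = 1.1 − 0.442 = 0.658 V.
k_n = μ_nC_ox · (W/L) = 5.18 mA/V².
Assume saturation: I_D = ½ k_n V_ov² = 0.5 × 5.18 × 0.658² = 1.12 mA, giving V_DS = V_DD − I_D R_D = 14.5 − 1.12 × 49.4 = -40.9 V.
But -40.9 V < V_ov = 0.658 V, so the device is actually in triode.
In triode I_D = k_n[V_ov V_DS − ½ V_DS²] and I_D = (V_DD − V_DS)/R_D. Equating: 128 V_DS² − 169.4 V_DS + 14.5 = 0, giving V_DS = 0.092 V (the root below V_ov).
I_D = (14.5 − 0.092) / 49.4 = 0.292 mA.

I_D = 0.292 mA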